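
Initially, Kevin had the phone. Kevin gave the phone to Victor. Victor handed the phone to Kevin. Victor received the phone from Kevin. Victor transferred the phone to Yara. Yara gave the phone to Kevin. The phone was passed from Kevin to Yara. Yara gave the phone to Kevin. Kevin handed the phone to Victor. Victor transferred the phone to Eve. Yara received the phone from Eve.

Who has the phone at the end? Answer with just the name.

Tracking the phone through each event:
Start: Kevin has the phone.
After event 1: Victor has the phone.
After event 2: Kevin has the phone.
After event 3: Victor has the phone.
After event 4: Yara has the phone.
After event 5: Kevin has the phone.
After event 6: Yara has the phone.
After event 7: Kevin has the phone.
After event 8: Victor has the phone.
After event 9: Eve has the phone.
After event 10: Yara has the phone.

Answer: Yara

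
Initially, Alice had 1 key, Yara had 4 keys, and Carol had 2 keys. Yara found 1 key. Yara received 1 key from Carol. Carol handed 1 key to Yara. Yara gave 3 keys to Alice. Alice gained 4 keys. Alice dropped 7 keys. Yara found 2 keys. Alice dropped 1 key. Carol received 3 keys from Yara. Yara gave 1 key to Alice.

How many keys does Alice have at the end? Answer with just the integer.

Tracking counts step by step:
Start: Alice=1, Yara=4, Carol=2
Event 1 (Yara +1): Yara: 4 -> 5. State: Alice=1, Yara=5, Carol=2
Event 2 (Carol -> Yara, 1): Carol: 2 -> 1, Yara: 5 -> 6. State: Alice=1, Yara=6, Carol=1
Event 3 (Carol -> Yara, 1): Carol: 1 -> 0, Yara: 6 -> 7. State: Alice=1, Yara=7, Carol=0
Event 4 (Yara -> Alice, 3): Yara: 7 -> 4, Alice: 1 -> 4. State: Alice=4, Yara=4, Carol=0
Event 5 (Alice +4): Alice: 4 -> 8. State: Alice=8, Yara=4, Carol=0
Event 6 (Alice -7): Alice: 8 -> 1. State: Alice=1, Yara=4, Carol=0
Event 7 (Yara +2): Yara: 4 -> 6. State: Alice=1, Yara=6, Carol=0
Event 8 (Alice -1): Alice: 1 -> 0. State: Alice=0, Yara=6, Carol=0
Event 9 (Yara -> Carol, 3): Yara: 6 -> 3, Carol: 0 -> 3. State: Alice=0, Yara=3, Carol=3
Event 10 (Yara -> Alice, 1): Yara: 3 -> 2, Alice: 0 -> 1. State: Alice=1, Yara=2, Carol=3

Alice's final count: 1

Answer: 1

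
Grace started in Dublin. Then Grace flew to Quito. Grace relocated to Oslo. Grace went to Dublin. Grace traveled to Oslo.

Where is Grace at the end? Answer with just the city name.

Tracking Grace's location:
Start: Grace is in Dublin.
After move 1: Dublin -> Quito. Grace is in Quito.
After move 2: Quito -> Oslo. Grace is in Oslo.
After move 3: Oslo -> Dublin. Grace is in Dublin.
After move 4: Dublin -> Oslo. Grace is in Oslo.

Answer: Oslo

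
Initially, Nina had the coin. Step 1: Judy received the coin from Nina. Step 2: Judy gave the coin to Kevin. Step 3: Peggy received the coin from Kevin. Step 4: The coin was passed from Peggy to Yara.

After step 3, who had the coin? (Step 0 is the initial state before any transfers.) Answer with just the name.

Answer: Peggy

Derivation:
Tracking the coin holder through step 3:
After step 0 (start): Nina
After step 1: Judy
After step 2: Kevin
After step 3: Peggy

At step 3, the holder is Peggy.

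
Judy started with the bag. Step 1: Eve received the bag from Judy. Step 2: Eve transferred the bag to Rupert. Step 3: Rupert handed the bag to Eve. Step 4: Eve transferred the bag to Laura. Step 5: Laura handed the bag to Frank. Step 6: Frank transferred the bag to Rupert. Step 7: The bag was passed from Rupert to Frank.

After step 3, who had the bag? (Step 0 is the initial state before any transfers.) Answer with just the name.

Tracking the bag holder through step 3:
After step 0 (start): Judy
After step 1: Eve
After step 2: Rupert
After step 3: Eve

At step 3, the holder is Eve.

Answer: Eve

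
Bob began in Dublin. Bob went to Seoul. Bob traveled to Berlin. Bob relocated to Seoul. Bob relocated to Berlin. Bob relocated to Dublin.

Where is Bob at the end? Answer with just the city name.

Tracking Bob's location:
Start: Bob is in Dublin.
After move 1: Dublin -> Seoul. Bob is in Seoul.
After move 2: Seoul -> Berlin. Bob is in Berlin.
After move 3: Berlin -> Seoul. Bob is in Seoul.
After move 4: Seoul -> Berlin. Bob is in Berlin.
After move 5: Berlin -> Dublin. Bob is in Dublin.

Answer: Dublin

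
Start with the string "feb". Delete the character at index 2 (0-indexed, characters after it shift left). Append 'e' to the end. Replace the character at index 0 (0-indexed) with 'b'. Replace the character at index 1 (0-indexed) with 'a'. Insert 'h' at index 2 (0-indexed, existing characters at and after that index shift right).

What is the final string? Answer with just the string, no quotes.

Applying each edit step by step:
Start: "feb"
Op 1 (delete idx 2 = 'b'): "feb" -> "fe"
Op 2 (append 'e'): "fe" -> "fee"
Op 3 (replace idx 0: 'f' -> 'b'): "fee" -> "bee"
Op 4 (replace idx 1: 'e' -> 'a'): "bee" -> "bae"
Op 5 (insert 'h' at idx 2): "bae" -> "bahe"

Answer: bahe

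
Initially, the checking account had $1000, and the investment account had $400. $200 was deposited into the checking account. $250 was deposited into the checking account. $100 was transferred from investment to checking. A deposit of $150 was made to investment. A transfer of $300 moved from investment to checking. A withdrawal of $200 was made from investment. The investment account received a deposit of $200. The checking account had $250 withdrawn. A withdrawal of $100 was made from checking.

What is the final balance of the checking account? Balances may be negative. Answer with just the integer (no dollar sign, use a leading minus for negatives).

Tracking account balances step by step:
Start: checking=1000, investment=400
Event 1 (deposit 200 to checking): checking: 1000 + 200 = 1200. Balances: checking=1200, investment=400
Event 2 (deposit 250 to checking): checking: 1200 + 250 = 1450. Balances: checking=1450, investment=400
Event 3 (transfer 100 investment -> checking): investment: 400 - 100 = 300, checking: 1450 + 100 = 1550. Balances: checking=1550, investment=300
Event 4 (deposit 150 to investment): investment: 300 + 150 = 450. Balances: checking=1550, investment=450
Event 5 (transfer 300 investment -> checking): investment: 450 - 300 = 150, checking: 1550 + 300 = 1850. Balances: checking=1850, investment=150
Event 6 (withdraw 200 from investment): investment: 150 - 200 = -50. Balances: checking=1850, investment=-50
Event 7 (deposit 200 to investment): investment: -50 + 200 = 150. Balances: checking=1850, investment=150
Event 8 (withdraw 250 from checking): checking: 1850 - 250 = 1600. Balances: checking=1600, investment=150
Event 9 (withdraw 100 from checking): checking: 1600 - 100 = 1500. Balances: checking=1500, investment=150

Final balance of checking: 1500

Answer: 1500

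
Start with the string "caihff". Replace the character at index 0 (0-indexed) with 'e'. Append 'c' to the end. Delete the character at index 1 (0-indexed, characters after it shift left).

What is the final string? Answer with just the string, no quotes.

Applying each edit step by step:
Start: "caihff"
Op 1 (replace idx 0: 'c' -> 'e'): "caihff" -> "eaihff"
Op 2 (append 'c'): "eaihff" -> "eaihffc"
Op 3 (delete idx 1 = 'a'): "eaihffc" -> "eihffc"

Answer: eihffc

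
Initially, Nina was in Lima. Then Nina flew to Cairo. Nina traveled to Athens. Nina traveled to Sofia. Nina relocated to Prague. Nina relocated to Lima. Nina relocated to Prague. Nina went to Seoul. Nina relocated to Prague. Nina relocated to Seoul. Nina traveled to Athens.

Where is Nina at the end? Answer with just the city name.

Tracking Nina's location:
Start: Nina is in Lima.
After move 1: Lima -> Cairo. Nina is in Cairo.
After move 2: Cairo -> Athens. Nina is in Athens.
After move 3: Athens -> Sofia. Nina is in Sofia.
After move 4: Sofia -> Prague. Nina is in Prague.
After move 5: Prague -> Lima. Nina is in Lima.
After move 6: Lima -> Prague. Nina is in Prague.
After move 7: Prague -> Seoul. Nina is in Seoul.
After move 8: Seoul -> Prague. Nina is in Prague.
After move 9: Prague -> Seoul. Nina is in Seoul.
After move 10: Seoul -> Athens. Nina is in Athens.

Answer: Athens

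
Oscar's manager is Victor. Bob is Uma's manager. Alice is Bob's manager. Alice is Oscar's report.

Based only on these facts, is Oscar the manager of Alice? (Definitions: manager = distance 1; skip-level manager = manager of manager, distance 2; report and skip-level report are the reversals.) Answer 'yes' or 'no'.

Answer: yes

Derivation:
Reconstructing the manager chain from the given facts:
  Victor -> Oscar -> Alice -> Bob -> Uma
(each arrow means 'manager of the next')
Positions in the chain (0 = top):
  position of Victor: 0
  position of Oscar: 1
  position of Alice: 2
  position of Bob: 3
  position of Uma: 4

Oscar is at position 1, Alice is at position 2; signed distance (j - i) = 1.
'manager' requires j - i = 1. Actual distance is 1, so the relation HOLDS.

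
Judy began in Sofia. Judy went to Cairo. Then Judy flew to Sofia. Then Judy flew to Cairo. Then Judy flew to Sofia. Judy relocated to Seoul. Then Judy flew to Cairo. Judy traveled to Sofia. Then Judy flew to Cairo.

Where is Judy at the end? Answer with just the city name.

Answer: Cairo

Derivation:
Tracking Judy's location:
Start: Judy is in Sofia.
After move 1: Sofia -> Cairo. Judy is in Cairo.
After move 2: Cairo -> Sofia. Judy is in Sofia.
After move 3: Sofia -> Cairo. Judy is in Cairo.
After move 4: Cairo -> Sofia. Judy is in Sofia.
After move 5: Sofia -> Seoul. Judy is in Seoul.
After move 6: Seoul -> Cairo. Judy is in Cairo.
After move 7: Cairo -> Sofia. Judy is in Sofia.
After move 8: Sofia -> Cairo. Judy is in Cairo.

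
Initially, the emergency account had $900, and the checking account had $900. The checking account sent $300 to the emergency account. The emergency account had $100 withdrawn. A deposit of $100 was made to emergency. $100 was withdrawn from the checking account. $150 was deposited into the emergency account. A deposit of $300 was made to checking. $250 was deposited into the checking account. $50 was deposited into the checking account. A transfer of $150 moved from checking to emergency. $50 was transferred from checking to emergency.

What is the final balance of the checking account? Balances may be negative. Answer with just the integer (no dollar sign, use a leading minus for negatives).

Tracking account balances step by step:
Start: emergency=900, checking=900
Event 1 (transfer 300 checking -> emergency): checking: 900 - 300 = 600, emergency: 900 + 300 = 1200. Balances: emergency=1200, checking=600
Event 2 (withdraw 100 from emergency): emergency: 1200 - 100 = 1100. Balances: emergency=1100, checking=600
Event 3 (deposit 100 to emergency): emergency: 1100 + 100 = 1200. Balances: emergency=1200, checking=600
Event 4 (withdraw 100 from checking): checking: 600 - 100 = 500. Balances: emergency=1200, checking=500
Event 5 (deposit 150 to emergency): emergency: 1200 + 150 = 1350. Balances: emergency=1350, checking=500
Event 6 (deposit 300 to checking): checking: 500 + 300 = 800. Balances: emergency=1350, checking=800
Event 7 (deposit 250 to checking): checking: 800 + 250 = 1050. Balances: emergency=1350, checking=1050
Event 8 (deposit 50 to checking): checking: 1050 + 50 = 1100. Balances: emergency=1350, checking=1100
Event 9 (transfer 150 checking -> emergency): checking: 1100 - 150 = 950, emergency: 1350 + 150 = 1500. Balances: emergency=1500, checking=950
Event 10 (transfer 50 checking -> emergency): checking: 950 - 50 = 900, emergency: 1500 + 50 = 1550. Balances: emergency=1550, checking=900

Final balance of checking: 900

Answer: 900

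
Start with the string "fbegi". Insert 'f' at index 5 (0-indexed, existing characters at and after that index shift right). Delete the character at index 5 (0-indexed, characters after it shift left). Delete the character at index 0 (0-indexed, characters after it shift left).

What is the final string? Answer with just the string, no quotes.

Applying each edit step by step:
Start: "fbegi"
Op 1 (insert 'f' at idx 5): "fbegi" -> "fbegif"
Op 2 (delete idx 5 = 'f'): "fbegif" -> "fbegi"
Op 3 (delete idx 0 = 'f'): "fbegi" -> "begi"

Answer: begi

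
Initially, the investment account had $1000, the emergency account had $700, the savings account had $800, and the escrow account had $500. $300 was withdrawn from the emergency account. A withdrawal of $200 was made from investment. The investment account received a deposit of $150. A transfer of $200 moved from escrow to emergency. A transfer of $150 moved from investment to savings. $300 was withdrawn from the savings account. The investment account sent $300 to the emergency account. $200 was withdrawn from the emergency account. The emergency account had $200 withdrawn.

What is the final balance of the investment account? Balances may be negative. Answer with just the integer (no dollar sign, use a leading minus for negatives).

Tracking account balances step by step:
Start: investment=1000, emergency=700, savings=800, escrow=500
Event 1 (withdraw 300 from emergency): emergency: 700 - 300 = 400. Balances: investment=1000, emergency=400, savings=800, escrow=500
Event 2 (withdraw 200 from investment): investment: 1000 - 200 = 800. Balances: investment=800, emergency=400, savings=800, escrow=500
Event 3 (deposit 150 to investment): investment: 800 + 150 = 950. Balances: investment=950, emergency=400, savings=800, escrow=500
Event 4 (transfer 200 escrow -> emergency): escrow: 500 - 200 = 300, emergency: 400 + 200 = 600. Balances: investment=950, emergency=600, savings=800, escrow=300
Event 5 (transfer 150 investment -> savings): investment: 950 - 150 = 800, savings: 800 + 150 = 950. Balances: investment=800, emergency=600, savings=950, escrow=300
Event 6 (withdraw 300 from savings): savings: 950 - 300 = 650. Balances: investment=800, emergency=600, savings=650, escrow=300
Event 7 (transfer 300 investment -> emergency): investment: 800 - 300 = 500, emergency: 600 + 300 = 900. Balances: investment=500, emergency=900, savings=650, escrow=300
Event 8 (withdraw 200 from emergency): emergency: 900 - 200 = 700. Balances: investment=500, emergency=700, savings=650, escrow=300
Event 9 (withdraw 200 from emergency): emergency: 700 - 200 = 500. Balances: investment=500, emergency=500, savings=650, escrow=300

Final balance of investment: 500

Answer: 500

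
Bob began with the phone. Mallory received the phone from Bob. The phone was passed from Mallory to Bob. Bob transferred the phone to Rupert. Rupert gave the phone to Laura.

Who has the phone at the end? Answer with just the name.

Answer: Laura

Derivation:
Tracking the phone through each event:
Start: Bob has the phone.
After event 1: Mallory has the phone.
After event 2: Bob has the phone.
After event 3: Rupert has the phone.
After event 4: Laura has the phone.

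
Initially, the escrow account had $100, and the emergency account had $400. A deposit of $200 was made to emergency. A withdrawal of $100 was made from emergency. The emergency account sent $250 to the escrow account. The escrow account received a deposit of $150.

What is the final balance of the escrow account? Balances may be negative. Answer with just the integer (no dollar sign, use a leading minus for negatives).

Tracking account balances step by step:
Start: escrow=100, emergency=400
Event 1 (deposit 200 to emergency): emergency: 400 + 200 = 600. Balances: escrow=100, emergency=600
Event 2 (withdraw 100 from emergency): emergency: 600 - 100 = 500. Balances: escrow=100, emergency=500
Event 3 (transfer 250 emergency -> escrow): emergency: 500 - 250 = 250, escrow: 100 + 250 = 350. Balances: escrow=350, emergency=250
Event 4 (deposit 150 to escrow): escrow: 350 + 150 = 500. Balances: escrow=500, emergency=250

Final balance of escrow: 500

Answer: 500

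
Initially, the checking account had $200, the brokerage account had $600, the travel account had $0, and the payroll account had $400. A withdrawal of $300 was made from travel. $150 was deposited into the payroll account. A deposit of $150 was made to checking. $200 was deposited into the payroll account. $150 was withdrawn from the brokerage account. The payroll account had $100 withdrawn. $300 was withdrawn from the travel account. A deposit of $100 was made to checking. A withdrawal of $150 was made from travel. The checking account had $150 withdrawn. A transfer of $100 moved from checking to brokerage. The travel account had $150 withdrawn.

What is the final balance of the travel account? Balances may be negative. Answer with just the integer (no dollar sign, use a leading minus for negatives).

Tracking account balances step by step:
Start: checking=200, brokerage=600, travel=0, payroll=400
Event 1 (withdraw 300 from travel): travel: 0 - 300 = -300. Balances: checking=200, brokerage=600, travel=-300, payroll=400
Event 2 (deposit 150 to payroll): payroll: 400 + 150 = 550. Balances: checking=200, brokerage=600, travel=-300, payroll=550
Event 3 (deposit 150 to checking): checking: 200 + 150 = 350. Balances: checking=350, brokerage=600, travel=-300, payroll=550
Event 4 (deposit 200 to payroll): payroll: 550 + 200 = 750. Balances: checking=350, brokerage=600, travel=-300, payroll=750
Event 5 (withdraw 150 from brokerage): brokerage: 600 - 150 = 450. Balances: checking=350, brokerage=450, travel=-300, payroll=750
Event 6 (withdraw 100 from payroll): payroll: 750 - 100 = 650. Balances: checking=350, brokerage=450, travel=-300, payroll=650
Event 7 (withdraw 300 from travel): travel: -300 - 300 = -600. Balances: checking=350, brokerage=450, travel=-600, payroll=650
Event 8 (deposit 100 to checking): checking: 350 + 100 = 450. Balances: checking=450, brokerage=450, travel=-600, payroll=650
Event 9 (withdraw 150 from travel): travel: -600 - 150 = -750. Balances: checking=450, brokerage=450, travel=-750, payroll=650
Event 10 (withdraw 150 from checking): checking: 450 - 150 = 300. Balances: checking=300, brokerage=450, travel=-750, payroll=650
Event 11 (transfer 100 checking -> brokerage): checking: 300 - 100 = 200, brokerage: 450 + 100 = 550. Balances: checking=200, brokerage=550, travel=-750, payroll=650
Event 12 (withdraw 150 from travel): travel: -750 - 150 = -900. Balances: checking=200, brokerage=550, travel=-900, payroll=650

Final balance of travel: -900

Answer: -900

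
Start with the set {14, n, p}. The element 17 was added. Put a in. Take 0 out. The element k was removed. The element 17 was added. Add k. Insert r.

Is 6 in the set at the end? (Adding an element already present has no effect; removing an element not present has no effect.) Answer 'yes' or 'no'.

Answer: no

Derivation:
Tracking the set through each operation:
Start: {14, n, p}
Event 1 (add 17): added. Set: {14, 17, n, p}
Event 2 (add a): added. Set: {14, 17, a, n, p}
Event 3 (remove 0): not present, no change. Set: {14, 17, a, n, p}
Event 4 (remove k): not present, no change. Set: {14, 17, a, n, p}
Event 5 (add 17): already present, no change. Set: {14, 17, a, n, p}
Event 6 (add k): added. Set: {14, 17, a, k, n, p}
Event 7 (add r): added. Set: {14, 17, a, k, n, p, r}

Final set: {14, 17, a, k, n, p, r} (size 7)
6 is NOT in the final set.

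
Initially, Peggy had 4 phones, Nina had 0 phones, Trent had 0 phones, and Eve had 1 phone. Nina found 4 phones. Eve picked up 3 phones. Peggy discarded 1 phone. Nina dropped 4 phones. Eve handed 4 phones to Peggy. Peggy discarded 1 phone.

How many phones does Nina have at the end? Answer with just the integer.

Answer: 0

Derivation:
Tracking counts step by step:
Start: Peggy=4, Nina=0, Trent=0, Eve=1
Event 1 (Nina +4): Nina: 0 -> 4. State: Peggy=4, Nina=4, Trent=0, Eve=1
Event 2 (Eve +3): Eve: 1 -> 4. State: Peggy=4, Nina=4, Trent=0, Eve=4
Event 3 (Peggy -1): Peggy: 4 -> 3. State: Peggy=3, Nina=4, Trent=0, Eve=4
Event 4 (Nina -4): Nina: 4 -> 0. State: Peggy=3, Nina=0, Trent=0, Eve=4
Event 5 (Eve -> Peggy, 4): Eve: 4 -> 0, Peggy: 3 -> 7. State: Peggy=7, Nina=0, Trent=0, Eve=0
Event 6 (Peggy -1): Peggy: 7 -> 6. State: Peggy=6, Nina=0, Trent=0, Eve=0

Nina's final count: 0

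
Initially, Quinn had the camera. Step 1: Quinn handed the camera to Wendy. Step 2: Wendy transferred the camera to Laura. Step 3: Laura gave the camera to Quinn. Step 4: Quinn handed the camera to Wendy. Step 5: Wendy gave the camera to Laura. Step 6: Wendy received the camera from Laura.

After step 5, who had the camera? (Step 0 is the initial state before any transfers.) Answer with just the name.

Tracking the camera holder through step 5:
After step 0 (start): Quinn
After step 1: Wendy
After step 2: Laura
After step 3: Quinn
After step 4: Wendy
After step 5: Laura

At step 5, the holder is Laura.

Answer: Laura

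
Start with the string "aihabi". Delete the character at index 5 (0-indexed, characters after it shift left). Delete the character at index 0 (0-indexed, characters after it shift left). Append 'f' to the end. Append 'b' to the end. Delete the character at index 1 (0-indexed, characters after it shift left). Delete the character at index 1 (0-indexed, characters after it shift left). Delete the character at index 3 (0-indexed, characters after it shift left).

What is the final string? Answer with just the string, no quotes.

Applying each edit step by step:
Start: "aihabi"
Op 1 (delete idx 5 = 'i'): "aihabi" -> "aihab"
Op 2 (delete idx 0 = 'a'): "aihab" -> "ihab"
Op 3 (append 'f'): "ihab" -> "ihabf"
Op 4 (append 'b'): "ihabf" -> "ihabfb"
Op 5 (delete idx 1 = 'h'): "ihabfb" -> "iabfb"
Op 6 (delete idx 1 = 'a'): "iabfb" -> "ibfb"
Op 7 (delete idx 3 = 'b'): "ibfb" -> "ibf"

Answer: ibf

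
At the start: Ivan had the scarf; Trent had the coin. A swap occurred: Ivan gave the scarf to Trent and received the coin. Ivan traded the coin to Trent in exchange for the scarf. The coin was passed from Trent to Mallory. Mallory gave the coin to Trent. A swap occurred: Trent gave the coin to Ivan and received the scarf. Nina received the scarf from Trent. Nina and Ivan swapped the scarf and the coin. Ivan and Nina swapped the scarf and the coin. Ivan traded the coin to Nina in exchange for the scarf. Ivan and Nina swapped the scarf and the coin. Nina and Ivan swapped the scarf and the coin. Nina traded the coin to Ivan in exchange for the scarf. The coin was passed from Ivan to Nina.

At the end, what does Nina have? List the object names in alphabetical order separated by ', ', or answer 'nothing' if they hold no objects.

Tracking all object holders:
Start: scarf:Ivan, coin:Trent
Event 1 (swap scarf<->coin: now scarf:Trent, coin:Ivan). State: scarf:Trent, coin:Ivan
Event 2 (swap coin<->scarf: now coin:Trent, scarf:Ivan). State: scarf:Ivan, coin:Trent
Event 3 (give coin: Trent -> Mallory). State: scarf:Ivan, coin:Mallory
Event 4 (give coin: Mallory -> Trent). State: scarf:Ivan, coin:Trent
Event 5 (swap coin<->scarf: now coin:Ivan, scarf:Trent). State: scarf:Trent, coin:Ivan
Event 6 (give scarf: Trent -> Nina). State: scarf:Nina, coin:Ivan
Event 7 (swap scarf<->coin: now scarf:Ivan, coin:Nina). State: scarf:Ivan, coin:Nina
Event 8 (swap scarf<->coin: now scarf:Nina, coin:Ivan). State: scarf:Nina, coin:Ivan
Event 9 (swap coin<->scarf: now coin:Nina, scarf:Ivan). State: scarf:Ivan, coin:Nina
Event 10 (swap scarf<->coin: now scarf:Nina, coin:Ivan). State: scarf:Nina, coin:Ivan
Event 11 (swap scarf<->coin: now scarf:Ivan, coin:Nina). State: scarf:Ivan, coin:Nina
Event 12 (swap coin<->scarf: now coin:Ivan, scarf:Nina). State: scarf:Nina, coin:Ivan
Event 13 (give coin: Ivan -> Nina). State: scarf:Nina, coin:Nina

Final state: scarf:Nina, coin:Nina
Nina holds: coin, scarf.

Answer: coin, scarf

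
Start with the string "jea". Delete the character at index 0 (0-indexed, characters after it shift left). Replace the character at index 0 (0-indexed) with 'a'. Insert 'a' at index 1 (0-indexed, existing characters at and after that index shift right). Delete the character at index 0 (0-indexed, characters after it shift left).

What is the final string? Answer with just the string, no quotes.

Answer: aa

Derivation:
Applying each edit step by step:
Start: "jea"
Op 1 (delete idx 0 = 'j'): "jea" -> "ea"
Op 2 (replace idx 0: 'e' -> 'a'): "ea" -> "aa"
Op 3 (insert 'a' at idx 1): "aa" -> "aaa"
Op 4 (delete idx 0 = 'a'): "aaa" -> "aa"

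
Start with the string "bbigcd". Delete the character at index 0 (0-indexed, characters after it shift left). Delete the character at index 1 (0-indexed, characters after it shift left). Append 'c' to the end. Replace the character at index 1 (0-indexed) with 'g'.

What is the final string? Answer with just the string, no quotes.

Answer: bgcdc

Derivation:
Applying each edit step by step:
Start: "bbigcd"
Op 1 (delete idx 0 = 'b'): "bbigcd" -> "bigcd"
Op 2 (delete idx 1 = 'i'): "bigcd" -> "bgcd"
Op 3 (append 'c'): "bgcd" -> "bgcdc"
Op 4 (replace idx 1: 'g' -> 'g'): "bgcdc" -> "bgcdc"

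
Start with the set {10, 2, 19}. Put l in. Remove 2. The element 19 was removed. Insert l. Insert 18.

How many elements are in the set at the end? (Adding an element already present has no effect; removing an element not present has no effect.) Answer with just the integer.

Tracking the set through each operation:
Start: {10, 19, 2}
Event 1 (add l): added. Set: {10, 19, 2, l}
Event 2 (remove 2): removed. Set: {10, 19, l}
Event 3 (remove 19): removed. Set: {10, l}
Event 4 (add l): already present, no change. Set: {10, l}
Event 5 (add 18): added. Set: {10, 18, l}

Final set: {10, 18, l} (size 3)

Answer: 3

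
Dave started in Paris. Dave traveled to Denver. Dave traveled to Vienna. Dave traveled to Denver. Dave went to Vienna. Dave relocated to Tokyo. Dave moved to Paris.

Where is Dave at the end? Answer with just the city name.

Tracking Dave's location:
Start: Dave is in Paris.
After move 1: Paris -> Denver. Dave is in Denver.
After move 2: Denver -> Vienna. Dave is in Vienna.
After move 3: Vienna -> Denver. Dave is in Denver.
After move 4: Denver -> Vienna. Dave is in Vienna.
After move 5: Vienna -> Tokyo. Dave is in Tokyo.
After move 6: Tokyo -> Paris. Dave is in Paris.

Answer: Paris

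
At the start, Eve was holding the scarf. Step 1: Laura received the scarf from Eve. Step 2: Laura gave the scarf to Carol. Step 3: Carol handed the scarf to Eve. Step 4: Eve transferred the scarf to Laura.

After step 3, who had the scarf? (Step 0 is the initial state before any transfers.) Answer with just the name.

Answer: Eve

Derivation:
Tracking the scarf holder through step 3:
After step 0 (start): Eve
After step 1: Laura
After step 2: Carol
After step 3: Eve

At step 3, the holder is Eve.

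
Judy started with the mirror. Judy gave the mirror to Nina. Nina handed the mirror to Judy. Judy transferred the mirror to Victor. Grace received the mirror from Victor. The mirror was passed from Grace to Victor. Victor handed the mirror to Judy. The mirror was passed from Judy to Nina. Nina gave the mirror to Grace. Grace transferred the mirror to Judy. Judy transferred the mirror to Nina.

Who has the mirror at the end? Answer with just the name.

Answer: Nina

Derivation:
Tracking the mirror through each event:
Start: Judy has the mirror.
After event 1: Nina has the mirror.
After event 2: Judy has the mirror.
After event 3: Victor has the mirror.
After event 4: Grace has the mirror.
After event 5: Victor has the mirror.
After event 6: Judy has the mirror.
After event 7: Nina has the mirror.
After event 8: Grace has the mirror.
After event 9: Judy has the mirror.
After event 10: Nina has the mirror.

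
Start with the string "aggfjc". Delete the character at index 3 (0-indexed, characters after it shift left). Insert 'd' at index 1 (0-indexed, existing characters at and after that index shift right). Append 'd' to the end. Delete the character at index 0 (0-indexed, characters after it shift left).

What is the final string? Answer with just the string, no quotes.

Applying each edit step by step:
Start: "aggfjc"
Op 1 (delete idx 3 = 'f'): "aggfjc" -> "aggjc"
Op 2 (insert 'd' at idx 1): "aggjc" -> "adggjc"
Op 3 (append 'd'): "adggjc" -> "adggjcd"
Op 4 (delete idx 0 = 'a'): "adggjcd" -> "dggjcd"

Answer: dggjcd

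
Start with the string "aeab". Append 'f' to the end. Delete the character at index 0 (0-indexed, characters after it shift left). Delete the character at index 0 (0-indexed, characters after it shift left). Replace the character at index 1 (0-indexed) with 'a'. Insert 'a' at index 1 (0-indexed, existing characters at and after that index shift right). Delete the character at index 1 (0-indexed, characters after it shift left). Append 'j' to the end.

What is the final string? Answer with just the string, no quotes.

Applying each edit step by step:
Start: "aeab"
Op 1 (append 'f'): "aeab" -> "aeabf"
Op 2 (delete idx 0 = 'a'): "aeabf" -> "eabf"
Op 3 (delete idx 0 = 'e'): "eabf" -> "abf"
Op 4 (replace idx 1: 'b' -> 'a'): "abf" -> "aaf"
Op 5 (insert 'a' at idx 1): "aaf" -> "aaaf"
Op 6 (delete idx 1 = 'a'): "aaaf" -> "aaf"
Op 7 (append 'j'): "aaf" -> "aafj"

Answer: aafj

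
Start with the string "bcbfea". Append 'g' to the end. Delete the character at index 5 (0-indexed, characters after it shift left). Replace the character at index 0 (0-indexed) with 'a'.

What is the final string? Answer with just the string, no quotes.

Answer: acbfeg

Derivation:
Applying each edit step by step:
Start: "bcbfea"
Op 1 (append 'g'): "bcbfea" -> "bcbfeag"
Op 2 (delete idx 5 = 'a'): "bcbfeag" -> "bcbfeg"
Op 3 (replace idx 0: 'b' -> 'a'): "bcbfeg" -> "acbfeg"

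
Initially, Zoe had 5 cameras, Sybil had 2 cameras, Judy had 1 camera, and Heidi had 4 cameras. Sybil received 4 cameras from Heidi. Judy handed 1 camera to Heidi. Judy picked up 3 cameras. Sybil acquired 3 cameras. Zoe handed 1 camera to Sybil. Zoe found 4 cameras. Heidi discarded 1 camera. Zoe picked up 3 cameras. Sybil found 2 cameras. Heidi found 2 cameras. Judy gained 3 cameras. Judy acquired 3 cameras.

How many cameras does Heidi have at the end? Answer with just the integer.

Answer: 2

Derivation:
Tracking counts step by step:
Start: Zoe=5, Sybil=2, Judy=1, Heidi=4
Event 1 (Heidi -> Sybil, 4): Heidi: 4 -> 0, Sybil: 2 -> 6. State: Zoe=5, Sybil=6, Judy=1, Heidi=0
Event 2 (Judy -> Heidi, 1): Judy: 1 -> 0, Heidi: 0 -> 1. State: Zoe=5, Sybil=6, Judy=0, Heidi=1
Event 3 (Judy +3): Judy: 0 -> 3. State: Zoe=5, Sybil=6, Judy=3, Heidi=1
Event 4 (Sybil +3): Sybil: 6 -> 9. State: Zoe=5, Sybil=9, Judy=3, Heidi=1
Event 5 (Zoe -> Sybil, 1): Zoe: 5 -> 4, Sybil: 9 -> 10. State: Zoe=4, Sybil=10, Judy=3, Heidi=1
Event 6 (Zoe +4): Zoe: 4 -> 8. State: Zoe=8, Sybil=10, Judy=3, Heidi=1
Event 7 (Heidi -1): Heidi: 1 -> 0. State: Zoe=8, Sybil=10, Judy=3, Heidi=0
Event 8 (Zoe +3): Zoe: 8 -> 11. State: Zoe=11, Sybil=10, Judy=3, Heidi=0
Event 9 (Sybil +2): Sybil: 10 -> 12. State: Zoe=11, Sybil=12, Judy=3, Heidi=0
Event 10 (Heidi +2): Heidi: 0 -> 2. State: Zoe=11, Sybil=12, Judy=3, Heidi=2
Event 11 (Judy +3): Judy: 3 -> 6. State: Zoe=11, Sybil=12, Judy=6, Heidi=2
Event 12 (Judy +3): Judy: 6 -> 9. State: Zoe=11, Sybil=12, Judy=9, Heidi=2

Heidi's final count: 2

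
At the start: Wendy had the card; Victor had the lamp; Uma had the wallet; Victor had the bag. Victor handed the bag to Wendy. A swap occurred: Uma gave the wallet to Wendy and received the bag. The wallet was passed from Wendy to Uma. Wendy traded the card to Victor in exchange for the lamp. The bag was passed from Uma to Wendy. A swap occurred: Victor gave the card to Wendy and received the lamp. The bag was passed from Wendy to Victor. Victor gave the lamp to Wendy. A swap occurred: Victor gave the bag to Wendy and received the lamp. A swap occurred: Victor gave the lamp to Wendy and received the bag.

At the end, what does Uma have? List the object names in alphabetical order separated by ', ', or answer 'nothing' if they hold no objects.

Tracking all object holders:
Start: card:Wendy, lamp:Victor, wallet:Uma, bag:Victor
Event 1 (give bag: Victor -> Wendy). State: card:Wendy, lamp:Victor, wallet:Uma, bag:Wendy
Event 2 (swap wallet<->bag: now wallet:Wendy, bag:Uma). State: card:Wendy, lamp:Victor, wallet:Wendy, bag:Uma
Event 3 (give wallet: Wendy -> Uma). State: card:Wendy, lamp:Victor, wallet:Uma, bag:Uma
Event 4 (swap card<->lamp: now card:Victor, lamp:Wendy). State: card:Victor, lamp:Wendy, wallet:Uma, bag:Uma
Event 5 (give bag: Uma -> Wendy). State: card:Victor, lamp:Wendy, wallet:Uma, bag:Wendy
Event 6 (swap card<->lamp: now card:Wendy, lamp:Victor). State: card:Wendy, lamp:Victor, wallet:Uma, bag:Wendy
Event 7 (give bag: Wendy -> Victor). State: card:Wendy, lamp:Victor, wallet:Uma, bag:Victor
Event 8 (give lamp: Victor -> Wendy). State: card:Wendy, lamp:Wendy, wallet:Uma, bag:Victor
Event 9 (swap bag<->lamp: now bag:Wendy, lamp:Victor). State: card:Wendy, lamp:Victor, wallet:Uma, bag:Wendy
Event 10 (swap lamp<->bag: now lamp:Wendy, bag:Victor). State: card:Wendy, lamp:Wendy, wallet:Uma, bag:Victor

Final state: card:Wendy, lamp:Wendy, wallet:Uma, bag:Victor
Uma holds: wallet.

Answer: wallet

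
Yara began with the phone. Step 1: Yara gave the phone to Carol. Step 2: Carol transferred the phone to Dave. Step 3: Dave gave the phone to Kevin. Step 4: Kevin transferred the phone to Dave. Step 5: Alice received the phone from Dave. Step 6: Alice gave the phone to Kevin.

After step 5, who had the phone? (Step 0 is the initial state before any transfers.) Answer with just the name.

Tracking the phone holder through step 5:
After step 0 (start): Yara
After step 1: Carol
After step 2: Dave
After step 3: Kevin
After step 4: Dave
After step 5: Alice

At step 5, the holder is Alice.

Answer: Alice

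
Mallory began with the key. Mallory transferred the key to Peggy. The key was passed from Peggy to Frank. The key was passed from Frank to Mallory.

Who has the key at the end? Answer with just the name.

Answer: Mallory

Derivation:
Tracking the key through each event:
Start: Mallory has the key.
After event 1: Peggy has the key.
After event 2: Frank has the key.
After event 3: Mallory has the key.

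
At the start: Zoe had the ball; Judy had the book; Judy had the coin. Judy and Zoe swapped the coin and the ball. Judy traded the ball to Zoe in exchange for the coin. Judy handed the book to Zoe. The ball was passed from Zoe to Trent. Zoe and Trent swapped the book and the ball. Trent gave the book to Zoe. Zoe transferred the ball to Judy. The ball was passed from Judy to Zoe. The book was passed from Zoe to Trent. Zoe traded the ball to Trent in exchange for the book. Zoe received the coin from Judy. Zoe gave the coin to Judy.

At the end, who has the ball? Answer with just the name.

Answer: Trent

Derivation:
Tracking all object holders:
Start: ball:Zoe, book:Judy, coin:Judy
Event 1 (swap coin<->ball: now coin:Zoe, ball:Judy). State: ball:Judy, book:Judy, coin:Zoe
Event 2 (swap ball<->coin: now ball:Zoe, coin:Judy). State: ball:Zoe, book:Judy, coin:Judy
Event 3 (give book: Judy -> Zoe). State: ball:Zoe, book:Zoe, coin:Judy
Event 4 (give ball: Zoe -> Trent). State: ball:Trent, book:Zoe, coin:Judy
Event 5 (swap book<->ball: now book:Trent, ball:Zoe). State: ball:Zoe, book:Trent, coin:Judy
Event 6 (give book: Trent -> Zoe). State: ball:Zoe, book:Zoe, coin:Judy
Event 7 (give ball: Zoe -> Judy). State: ball:Judy, book:Zoe, coin:Judy
Event 8 (give ball: Judy -> Zoe). State: ball:Zoe, book:Zoe, coin:Judy
Event 9 (give book: Zoe -> Trent). State: ball:Zoe, book:Trent, coin:Judy
Event 10 (swap ball<->book: now ball:Trent, book:Zoe). State: ball:Trent, book:Zoe, coin:Judy
Event 11 (give coin: Judy -> Zoe). State: ball:Trent, book:Zoe, coin:Zoe
Event 12 (give coin: Zoe -> Judy). State: ball:Trent, book:Zoe, coin:Judy

Final state: ball:Trent, book:Zoe, coin:Judy
The ball is held by Trent.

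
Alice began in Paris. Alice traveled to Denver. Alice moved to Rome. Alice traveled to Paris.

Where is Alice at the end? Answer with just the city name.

Answer: Paris

Derivation:
Tracking Alice's location:
Start: Alice is in Paris.
After move 1: Paris -> Denver. Alice is in Denver.
After move 2: Denver -> Rome. Alice is in Rome.
After move 3: Rome -> Paris. Alice is in Paris.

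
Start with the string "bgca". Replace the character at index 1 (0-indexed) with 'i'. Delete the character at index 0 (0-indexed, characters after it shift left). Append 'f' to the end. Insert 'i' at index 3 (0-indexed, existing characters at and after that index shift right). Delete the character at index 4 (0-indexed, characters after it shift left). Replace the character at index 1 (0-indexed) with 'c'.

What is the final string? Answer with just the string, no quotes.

Answer: icai

Derivation:
Applying each edit step by step:
Start: "bgca"
Op 1 (replace idx 1: 'g' -> 'i'): "bgca" -> "bica"
Op 2 (delete idx 0 = 'b'): "bica" -> "ica"
Op 3 (append 'f'): "ica" -> "icaf"
Op 4 (insert 'i' at idx 3): "icaf" -> "icaif"
Op 5 (delete idx 4 = 'f'): "icaif" -> "icai"
Op 6 (replace idx 1: 'c' -> 'c'): "icai" -> "icai"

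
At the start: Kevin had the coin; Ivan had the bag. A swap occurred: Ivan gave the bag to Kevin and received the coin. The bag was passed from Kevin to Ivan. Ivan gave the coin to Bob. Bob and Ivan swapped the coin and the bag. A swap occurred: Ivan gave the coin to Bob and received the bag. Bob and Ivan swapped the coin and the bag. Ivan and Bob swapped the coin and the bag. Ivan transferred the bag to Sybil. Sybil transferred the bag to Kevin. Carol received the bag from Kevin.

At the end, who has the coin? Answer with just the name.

Tracking all object holders:
Start: coin:Kevin, bag:Ivan
Event 1 (swap bag<->coin: now bag:Kevin, coin:Ivan). State: coin:Ivan, bag:Kevin
Event 2 (give bag: Kevin -> Ivan). State: coin:Ivan, bag:Ivan
Event 3 (give coin: Ivan -> Bob). State: coin:Bob, bag:Ivan
Event 4 (swap coin<->bag: now coin:Ivan, bag:Bob). State: coin:Ivan, bag:Bob
Event 5 (swap coin<->bag: now coin:Bob, bag:Ivan). State: coin:Bob, bag:Ivan
Event 6 (swap coin<->bag: now coin:Ivan, bag:Bob). State: coin:Ivan, bag:Bob
Event 7 (swap coin<->bag: now coin:Bob, bag:Ivan). State: coin:Bob, bag:Ivan
Event 8 (give bag: Ivan -> Sybil). State: coin:Bob, bag:Sybil
Event 9 (give bag: Sybil -> Kevin). State: coin:Bob, bag:Kevin
Event 10 (give bag: Kevin -> Carol). State: coin:Bob, bag:Carol

Final state: coin:Bob, bag:Carol
The coin is held by Bob.

Answer: Bob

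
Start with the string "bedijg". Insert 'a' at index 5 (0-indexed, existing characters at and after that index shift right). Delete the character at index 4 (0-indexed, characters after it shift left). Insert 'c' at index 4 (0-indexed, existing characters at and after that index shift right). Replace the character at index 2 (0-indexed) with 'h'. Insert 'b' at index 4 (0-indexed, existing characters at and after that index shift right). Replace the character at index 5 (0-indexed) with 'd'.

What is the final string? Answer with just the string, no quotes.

Answer: behibdag

Derivation:
Applying each edit step by step:
Start: "bedijg"
Op 1 (insert 'a' at idx 5): "bedijg" -> "bedijag"
Op 2 (delete idx 4 = 'j'): "bedijag" -> "bediag"
Op 3 (insert 'c' at idx 4): "bediag" -> "bedicag"
Op 4 (replace idx 2: 'd' -> 'h'): "bedicag" -> "behicag"
Op 5 (insert 'b' at idx 4): "behicag" -> "behibcag"
Op 6 (replace idx 5: 'c' -> 'd'): "behibcag" -> "behibdag"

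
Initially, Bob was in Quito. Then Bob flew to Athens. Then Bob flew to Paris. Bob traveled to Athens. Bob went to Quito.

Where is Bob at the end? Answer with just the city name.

Answer: Quito

Derivation:
Tracking Bob's location:
Start: Bob is in Quito.
After move 1: Quito -> Athens. Bob is in Athens.
After move 2: Athens -> Paris. Bob is in Paris.
After move 3: Paris -> Athens. Bob is in Athens.
After move 4: Athens -> Quito. Bob is in Quito.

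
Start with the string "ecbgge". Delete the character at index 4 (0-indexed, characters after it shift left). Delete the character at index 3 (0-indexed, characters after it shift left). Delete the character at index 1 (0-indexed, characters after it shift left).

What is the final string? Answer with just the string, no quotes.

Answer: ebe

Derivation:
Applying each edit step by step:
Start: "ecbgge"
Op 1 (delete idx 4 = 'g'): "ecbgge" -> "ecbge"
Op 2 (delete idx 3 = 'g'): "ecbge" -> "ecbe"
Op 3 (delete idx 1 = 'c'): "ecbe" -> "ebe"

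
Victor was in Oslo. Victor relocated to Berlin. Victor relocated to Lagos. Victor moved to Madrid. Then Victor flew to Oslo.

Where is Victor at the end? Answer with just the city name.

Tracking Victor's location:
Start: Victor is in Oslo.
After move 1: Oslo -> Berlin. Victor is in Berlin.
After move 2: Berlin -> Lagos. Victor is in Lagos.
After move 3: Lagos -> Madrid. Victor is in Madrid.
After move 4: Madrid -> Oslo. Victor is in Oslo.

Answer: Oslo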